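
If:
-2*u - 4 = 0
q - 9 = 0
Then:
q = 9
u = -2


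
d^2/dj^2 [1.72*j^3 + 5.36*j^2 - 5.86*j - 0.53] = 10.32*j + 10.72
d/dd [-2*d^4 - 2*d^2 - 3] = -8*d^3 - 4*d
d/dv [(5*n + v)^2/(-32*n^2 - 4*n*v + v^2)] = 2*(5*n + v)*(-32*n^2 - 4*n*v + v^2 + (2*n - v)*(5*n + v))/(32*n^2 + 4*n*v - v^2)^2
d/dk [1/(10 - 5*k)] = 1/(5*(k - 2)^2)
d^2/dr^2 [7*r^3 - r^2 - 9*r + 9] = 42*r - 2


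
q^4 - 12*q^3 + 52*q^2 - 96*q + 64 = (q - 4)^2*(q - 2)^2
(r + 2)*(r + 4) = r^2 + 6*r + 8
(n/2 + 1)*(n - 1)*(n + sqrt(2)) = n^3/2 + n^2/2 + sqrt(2)*n^2/2 - n + sqrt(2)*n/2 - sqrt(2)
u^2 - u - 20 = (u - 5)*(u + 4)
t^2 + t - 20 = (t - 4)*(t + 5)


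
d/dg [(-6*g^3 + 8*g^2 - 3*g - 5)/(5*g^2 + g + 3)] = (-30*g^4 - 12*g^3 - 31*g^2 + 98*g - 4)/(25*g^4 + 10*g^3 + 31*g^2 + 6*g + 9)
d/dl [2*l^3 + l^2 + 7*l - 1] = 6*l^2 + 2*l + 7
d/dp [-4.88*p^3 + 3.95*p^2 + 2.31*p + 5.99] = -14.64*p^2 + 7.9*p + 2.31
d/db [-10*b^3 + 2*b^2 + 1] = 2*b*(2 - 15*b)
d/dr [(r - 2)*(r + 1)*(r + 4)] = 3*r^2 + 6*r - 6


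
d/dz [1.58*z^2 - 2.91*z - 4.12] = 3.16*z - 2.91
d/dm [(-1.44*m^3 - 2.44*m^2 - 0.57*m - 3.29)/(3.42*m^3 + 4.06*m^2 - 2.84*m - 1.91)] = (2.4984*m^4 + 12.078*m^3 + 51.2504*m^2 + 36.0356*m - 8.2549)/(11.6964*m^6 + 27.7704*m^5 - 2.942*m^4 - 36.1252*m^3 - 7.4436*m^2 + 10.8488*m + 3.6481)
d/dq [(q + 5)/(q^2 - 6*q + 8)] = (q^2 - 6*q - 2*(q - 3)*(q + 5) + 8)/(q^2 - 6*q + 8)^2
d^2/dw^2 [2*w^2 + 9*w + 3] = 4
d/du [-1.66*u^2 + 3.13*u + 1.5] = 3.13 - 3.32*u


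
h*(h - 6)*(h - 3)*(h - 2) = h^4 - 11*h^3 + 36*h^2 - 36*h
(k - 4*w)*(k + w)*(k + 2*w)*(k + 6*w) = k^4 + 5*k^3*w - 16*k^2*w^2 - 68*k*w^3 - 48*w^4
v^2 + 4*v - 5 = (v - 1)*(v + 5)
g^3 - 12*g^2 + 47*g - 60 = (g - 5)*(g - 4)*(g - 3)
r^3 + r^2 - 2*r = r*(r - 1)*(r + 2)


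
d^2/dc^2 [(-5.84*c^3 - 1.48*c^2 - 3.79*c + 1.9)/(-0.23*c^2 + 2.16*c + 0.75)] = (-4.44089209850063e-16*c^5 + 3.5527136788005e-15*c^4 + 58.380518*c^3 + 57.69354*c^2 + 29.29617*c - 28.99938)/(0.012167*c^6 - 0.342792*c^5 + 3.100239*c^4 - 7.842096*c^3 - 10.109475*c^2 - 3.645*c - 0.421875)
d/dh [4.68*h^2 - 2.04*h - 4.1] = 9.36*h - 2.04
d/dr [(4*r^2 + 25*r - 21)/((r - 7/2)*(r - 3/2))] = 12*(-60*r^2 + 112*r + 35)/(16*r^4 - 160*r^3 + 568*r^2 - 840*r + 441)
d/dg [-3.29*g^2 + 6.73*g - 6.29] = 6.73 - 6.58*g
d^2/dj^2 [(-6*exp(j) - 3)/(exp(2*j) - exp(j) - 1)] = (-6*exp(4*j) - 18*exp(3*j) - 27*exp(2*j) - 9*exp(j) - 3)*exp(j)/(exp(6*j) - 3*exp(5*j) + 5*exp(3*j) - 3*exp(j) - 1)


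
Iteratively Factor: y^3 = (y)*(y^2) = y^2*(y)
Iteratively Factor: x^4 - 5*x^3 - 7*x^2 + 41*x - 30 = (x - 1)*(x^3 - 4*x^2 - 11*x + 30) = (x - 2)*(x - 1)*(x^2 - 2*x - 15) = (x - 2)*(x - 1)*(x + 3)*(x - 5)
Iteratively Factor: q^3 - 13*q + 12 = (q + 4)*(q^2 - 4*q + 3) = (q - 3)*(q + 4)*(q - 1)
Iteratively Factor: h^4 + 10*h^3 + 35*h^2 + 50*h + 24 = (h + 2)*(h^3 + 8*h^2 + 19*h + 12) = (h + 2)*(h + 3)*(h^2 + 5*h + 4) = (h + 1)*(h + 2)*(h + 3)*(h + 4)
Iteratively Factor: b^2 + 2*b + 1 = (b + 1)*(b + 1)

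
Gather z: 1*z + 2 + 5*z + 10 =6*z + 12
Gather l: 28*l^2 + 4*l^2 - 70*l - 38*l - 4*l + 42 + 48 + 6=32*l^2 - 112*l + 96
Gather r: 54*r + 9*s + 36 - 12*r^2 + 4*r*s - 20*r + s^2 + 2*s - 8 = -12*r^2 + r*(4*s + 34) + s^2 + 11*s + 28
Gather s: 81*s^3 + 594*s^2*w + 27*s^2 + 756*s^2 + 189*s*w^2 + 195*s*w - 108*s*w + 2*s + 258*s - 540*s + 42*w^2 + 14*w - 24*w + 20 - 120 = 81*s^3 + s^2*(594*w + 783) + s*(189*w^2 + 87*w - 280) + 42*w^2 - 10*w - 100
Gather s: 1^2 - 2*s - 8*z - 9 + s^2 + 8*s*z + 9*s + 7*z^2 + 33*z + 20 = s^2 + s*(8*z + 7) + 7*z^2 + 25*z + 12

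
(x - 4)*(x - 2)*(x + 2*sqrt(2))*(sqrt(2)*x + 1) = sqrt(2)*x^4 - 6*sqrt(2)*x^3 + 5*x^3 - 30*x^2 + 10*sqrt(2)*x^2 - 12*sqrt(2)*x + 40*x + 16*sqrt(2)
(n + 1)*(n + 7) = n^2 + 8*n + 7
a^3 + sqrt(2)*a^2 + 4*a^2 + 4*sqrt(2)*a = a*(a + 4)*(a + sqrt(2))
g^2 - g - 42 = (g - 7)*(g + 6)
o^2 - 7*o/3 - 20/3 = (o - 4)*(o + 5/3)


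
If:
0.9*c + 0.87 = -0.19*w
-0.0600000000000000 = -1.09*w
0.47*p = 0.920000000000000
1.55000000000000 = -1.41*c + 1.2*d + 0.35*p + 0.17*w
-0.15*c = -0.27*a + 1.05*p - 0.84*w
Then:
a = 6.90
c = -0.98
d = -0.44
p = 1.96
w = 0.06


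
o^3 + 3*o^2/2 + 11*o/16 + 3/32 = (o + 1/4)*(o + 1/2)*(o + 3/4)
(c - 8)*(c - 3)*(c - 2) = c^3 - 13*c^2 + 46*c - 48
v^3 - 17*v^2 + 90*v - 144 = (v - 8)*(v - 6)*(v - 3)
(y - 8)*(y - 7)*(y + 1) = y^3 - 14*y^2 + 41*y + 56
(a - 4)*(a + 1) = a^2 - 3*a - 4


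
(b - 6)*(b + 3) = b^2 - 3*b - 18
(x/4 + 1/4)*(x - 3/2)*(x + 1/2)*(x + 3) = x^4/4 + 3*x^3/4 - 7*x^2/16 - 3*x/2 - 9/16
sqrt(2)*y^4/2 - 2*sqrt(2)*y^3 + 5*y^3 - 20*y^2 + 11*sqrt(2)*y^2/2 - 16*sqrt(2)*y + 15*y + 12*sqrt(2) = (y - 3)*(y - 1)*(y + 4*sqrt(2))*(sqrt(2)*y/2 + 1)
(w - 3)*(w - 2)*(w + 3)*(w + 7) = w^4 + 5*w^3 - 23*w^2 - 45*w + 126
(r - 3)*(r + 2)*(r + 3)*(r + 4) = r^4 + 6*r^3 - r^2 - 54*r - 72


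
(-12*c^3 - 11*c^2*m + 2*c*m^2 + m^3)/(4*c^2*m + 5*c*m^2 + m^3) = (-3*c + m)/m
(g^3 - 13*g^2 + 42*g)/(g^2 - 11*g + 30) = g*(g - 7)/(g - 5)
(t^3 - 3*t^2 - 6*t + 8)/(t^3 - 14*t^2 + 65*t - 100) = (t^2 + t - 2)/(t^2 - 10*t + 25)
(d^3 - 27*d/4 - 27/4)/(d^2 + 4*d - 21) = (d^2 + 3*d + 9/4)/(d + 7)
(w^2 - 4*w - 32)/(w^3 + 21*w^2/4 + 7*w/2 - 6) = 4*(w - 8)/(4*w^2 + 5*w - 6)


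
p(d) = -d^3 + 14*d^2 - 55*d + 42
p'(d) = -3*d^2 + 28*d - 55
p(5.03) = -7.70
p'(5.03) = 9.94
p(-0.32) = 61.07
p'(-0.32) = -64.27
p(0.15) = 34.06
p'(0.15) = -50.87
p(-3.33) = 417.32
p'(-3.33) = -181.51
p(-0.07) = 45.92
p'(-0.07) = -56.97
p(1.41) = -10.52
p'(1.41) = -21.48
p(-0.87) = 101.11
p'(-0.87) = -81.63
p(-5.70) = 995.55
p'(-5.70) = -312.07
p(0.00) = 42.00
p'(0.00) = -55.00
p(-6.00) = 1092.00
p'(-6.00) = -331.00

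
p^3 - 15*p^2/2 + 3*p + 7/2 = (p - 7)*(p - 1)*(p + 1/2)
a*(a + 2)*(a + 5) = a^3 + 7*a^2 + 10*a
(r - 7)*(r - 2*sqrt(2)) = r^2 - 7*r - 2*sqrt(2)*r + 14*sqrt(2)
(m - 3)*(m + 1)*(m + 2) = m^3 - 7*m - 6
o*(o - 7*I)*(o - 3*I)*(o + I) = o^4 - 9*I*o^3 - 11*o^2 - 21*I*o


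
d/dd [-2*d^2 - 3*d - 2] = -4*d - 3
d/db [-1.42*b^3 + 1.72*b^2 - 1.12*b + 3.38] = -4.26*b^2 + 3.44*b - 1.12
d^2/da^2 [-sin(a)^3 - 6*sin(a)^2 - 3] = 9*sin(a)^3 + 24*sin(a)^2 - 6*sin(a) - 12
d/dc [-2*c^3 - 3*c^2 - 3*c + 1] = -6*c^2 - 6*c - 3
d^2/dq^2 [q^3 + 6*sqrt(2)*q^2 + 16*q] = 6*q + 12*sqrt(2)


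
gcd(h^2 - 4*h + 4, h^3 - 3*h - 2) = h - 2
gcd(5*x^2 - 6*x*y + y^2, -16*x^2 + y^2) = 1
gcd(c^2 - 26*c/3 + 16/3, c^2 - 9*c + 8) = c - 8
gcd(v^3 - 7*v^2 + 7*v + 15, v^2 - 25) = v - 5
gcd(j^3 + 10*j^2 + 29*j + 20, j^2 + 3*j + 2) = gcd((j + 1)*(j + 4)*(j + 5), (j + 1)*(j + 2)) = j + 1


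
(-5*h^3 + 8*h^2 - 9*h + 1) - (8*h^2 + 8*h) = -5*h^3 - 17*h + 1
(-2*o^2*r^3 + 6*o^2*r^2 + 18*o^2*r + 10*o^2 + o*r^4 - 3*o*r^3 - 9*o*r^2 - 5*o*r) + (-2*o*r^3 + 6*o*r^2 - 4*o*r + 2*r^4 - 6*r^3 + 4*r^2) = -2*o^2*r^3 + 6*o^2*r^2 + 18*o^2*r + 10*o^2 + o*r^4 - 5*o*r^3 - 3*o*r^2 - 9*o*r + 2*r^4 - 6*r^3 + 4*r^2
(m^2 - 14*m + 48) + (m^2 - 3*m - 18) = 2*m^2 - 17*m + 30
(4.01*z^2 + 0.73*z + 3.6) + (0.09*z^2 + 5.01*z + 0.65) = 4.1*z^2 + 5.74*z + 4.25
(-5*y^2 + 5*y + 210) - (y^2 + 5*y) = 210 - 6*y^2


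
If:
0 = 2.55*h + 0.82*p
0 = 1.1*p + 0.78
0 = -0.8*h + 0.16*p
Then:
No Solution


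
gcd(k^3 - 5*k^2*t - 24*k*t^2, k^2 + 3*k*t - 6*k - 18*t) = k + 3*t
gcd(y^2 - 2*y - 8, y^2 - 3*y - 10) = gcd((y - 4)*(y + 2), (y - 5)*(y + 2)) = y + 2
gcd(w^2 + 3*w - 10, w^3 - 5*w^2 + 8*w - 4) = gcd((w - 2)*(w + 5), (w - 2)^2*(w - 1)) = w - 2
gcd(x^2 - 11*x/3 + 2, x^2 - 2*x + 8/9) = x - 2/3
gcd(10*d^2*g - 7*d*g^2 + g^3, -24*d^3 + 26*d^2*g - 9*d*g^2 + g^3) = 2*d - g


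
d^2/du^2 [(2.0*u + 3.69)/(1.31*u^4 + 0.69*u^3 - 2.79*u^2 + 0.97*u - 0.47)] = (41.1864*u^7 + 155.57298*u^6 + 61.9161300000001*u^5 - 260.02635*u^4 - 41.815172*u^3 + 222.204672*u^2 - 68.47308*u - 0.909952000000001)/(2.248091*u^12 + 3.552327*u^11 - 12.492684*u^10 - 9.808926*u^9 + 29.447553*u^8 - 6.321978*u^7 - 19.588467*u^6 + 26.444802*u^5 - 19.870203*u^4 + 9.001702*u^3 - 3.175602*u^2 + 0.642819*u - 0.103823)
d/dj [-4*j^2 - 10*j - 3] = -8*j - 10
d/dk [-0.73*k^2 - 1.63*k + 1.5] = -1.46*k - 1.63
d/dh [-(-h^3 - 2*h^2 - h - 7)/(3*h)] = 2*h/3 + 2/3 - 7/(3*h^2)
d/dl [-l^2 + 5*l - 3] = 5 - 2*l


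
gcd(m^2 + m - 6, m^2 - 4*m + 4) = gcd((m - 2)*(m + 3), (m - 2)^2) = m - 2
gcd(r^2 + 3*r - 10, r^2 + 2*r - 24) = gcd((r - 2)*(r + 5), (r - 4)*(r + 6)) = 1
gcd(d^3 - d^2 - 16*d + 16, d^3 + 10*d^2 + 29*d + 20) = d + 4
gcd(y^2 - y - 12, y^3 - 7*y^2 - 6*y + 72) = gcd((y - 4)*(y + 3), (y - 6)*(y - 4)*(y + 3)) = y^2 - y - 12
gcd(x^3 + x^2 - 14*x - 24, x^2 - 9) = x + 3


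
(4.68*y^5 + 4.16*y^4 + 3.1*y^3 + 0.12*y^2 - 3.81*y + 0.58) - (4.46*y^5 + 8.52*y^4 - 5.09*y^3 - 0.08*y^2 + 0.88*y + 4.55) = 0.22*y^5 - 4.36*y^4 + 8.19*y^3 + 0.2*y^2 - 4.69*y - 3.97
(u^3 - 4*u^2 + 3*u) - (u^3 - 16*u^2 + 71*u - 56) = 12*u^2 - 68*u + 56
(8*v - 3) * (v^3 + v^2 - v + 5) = 8*v^4 + 5*v^3 - 11*v^2 + 43*v - 15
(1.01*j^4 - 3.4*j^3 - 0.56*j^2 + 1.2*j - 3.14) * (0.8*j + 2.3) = 0.808*j^5 - 0.397*j^4 - 8.268*j^3 - 0.328*j^2 + 0.247999999999999*j - 7.222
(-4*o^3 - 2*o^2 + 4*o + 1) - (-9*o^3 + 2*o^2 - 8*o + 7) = 5*o^3 - 4*o^2 + 12*o - 6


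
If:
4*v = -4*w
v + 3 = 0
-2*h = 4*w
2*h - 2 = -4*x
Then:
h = -6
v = -3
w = 3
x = 7/2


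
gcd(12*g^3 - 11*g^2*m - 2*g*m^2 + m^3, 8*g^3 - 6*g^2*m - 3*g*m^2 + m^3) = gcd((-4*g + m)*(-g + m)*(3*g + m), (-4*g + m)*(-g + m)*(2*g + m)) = 4*g^2 - 5*g*m + m^2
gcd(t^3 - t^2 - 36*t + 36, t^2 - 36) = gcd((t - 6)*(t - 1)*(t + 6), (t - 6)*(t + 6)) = t^2 - 36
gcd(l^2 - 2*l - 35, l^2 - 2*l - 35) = l^2 - 2*l - 35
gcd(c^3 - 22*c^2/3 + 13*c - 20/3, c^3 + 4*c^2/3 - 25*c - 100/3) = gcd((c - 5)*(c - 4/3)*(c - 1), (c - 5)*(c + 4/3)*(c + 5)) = c - 5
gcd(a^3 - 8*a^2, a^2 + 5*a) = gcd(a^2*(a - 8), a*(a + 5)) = a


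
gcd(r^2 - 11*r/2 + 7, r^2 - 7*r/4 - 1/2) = r - 2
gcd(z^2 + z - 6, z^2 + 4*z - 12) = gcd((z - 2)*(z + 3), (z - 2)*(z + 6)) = z - 2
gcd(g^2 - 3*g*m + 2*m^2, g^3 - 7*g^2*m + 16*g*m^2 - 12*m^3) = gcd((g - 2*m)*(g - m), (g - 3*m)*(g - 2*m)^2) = g - 2*m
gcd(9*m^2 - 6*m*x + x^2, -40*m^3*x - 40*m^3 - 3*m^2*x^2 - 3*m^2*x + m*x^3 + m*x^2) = 1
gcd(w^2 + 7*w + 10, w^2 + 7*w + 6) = 1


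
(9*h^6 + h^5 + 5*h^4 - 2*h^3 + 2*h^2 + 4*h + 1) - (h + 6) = 9*h^6 + h^5 + 5*h^4 - 2*h^3 + 2*h^2 + 3*h - 5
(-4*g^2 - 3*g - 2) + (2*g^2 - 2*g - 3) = -2*g^2 - 5*g - 5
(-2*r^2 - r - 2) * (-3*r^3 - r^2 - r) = 6*r^5 + 5*r^4 + 9*r^3 + 3*r^2 + 2*r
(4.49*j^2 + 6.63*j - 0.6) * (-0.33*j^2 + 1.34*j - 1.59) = -1.4817*j^4 + 3.8287*j^3 + 1.9431*j^2 - 11.3457*j + 0.954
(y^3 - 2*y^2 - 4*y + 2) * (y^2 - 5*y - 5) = y^5 - 7*y^4 + y^3 + 32*y^2 + 10*y - 10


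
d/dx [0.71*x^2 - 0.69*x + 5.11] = 1.42*x - 0.69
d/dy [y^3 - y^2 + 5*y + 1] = 3*y^2 - 2*y + 5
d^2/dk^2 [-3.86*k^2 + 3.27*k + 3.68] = -7.72000000000000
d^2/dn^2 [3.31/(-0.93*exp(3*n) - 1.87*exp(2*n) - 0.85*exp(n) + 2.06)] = (-3.31*(2.79*exp(2*n) + 3.74*exp(n) + 0.85)*(5.58*exp(2*n) + 7.48*exp(n) + 1.7)*exp(n) + (27.7047*exp(2*n) + 24.7588*exp(n) + 2.8135)*(0.93*exp(3*n) + 1.87*exp(2*n) + 0.85*exp(n) - 2.06))*exp(n)/(0.93*exp(3*n) + 1.87*exp(2*n) + 0.85*exp(n) - 2.06)^3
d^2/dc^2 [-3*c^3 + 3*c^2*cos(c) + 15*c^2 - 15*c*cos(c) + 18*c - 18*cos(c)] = -3*c^2*cos(c) - 12*c*sin(c) + 15*c*cos(c) - 18*c + 30*sin(c) + 24*cos(c) + 30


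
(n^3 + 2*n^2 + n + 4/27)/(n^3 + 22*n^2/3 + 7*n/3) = (9*n^2 + 15*n + 4)/(9*n*(n + 7))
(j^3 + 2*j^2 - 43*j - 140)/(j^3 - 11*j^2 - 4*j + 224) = (j + 5)/(j - 8)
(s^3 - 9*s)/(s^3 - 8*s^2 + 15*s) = (s + 3)/(s - 5)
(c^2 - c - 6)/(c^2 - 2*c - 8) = (c - 3)/(c - 4)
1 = 1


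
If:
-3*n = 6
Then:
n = -2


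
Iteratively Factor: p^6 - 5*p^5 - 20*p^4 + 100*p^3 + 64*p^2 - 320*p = (p + 2)*(p^5 - 7*p^4 - 6*p^3 + 112*p^2 - 160*p) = (p - 4)*(p + 2)*(p^4 - 3*p^3 - 18*p^2 + 40*p) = (p - 5)*(p - 4)*(p + 2)*(p^3 + 2*p^2 - 8*p) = (p - 5)*(p - 4)*(p - 2)*(p + 2)*(p^2 + 4*p) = p*(p - 5)*(p - 4)*(p - 2)*(p + 2)*(p + 4)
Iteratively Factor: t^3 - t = (t + 1)*(t^2 - t) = (t - 1)*(t + 1)*(t)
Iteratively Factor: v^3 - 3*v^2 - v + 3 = (v - 1)*(v^2 - 2*v - 3) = (v - 1)*(v + 1)*(v - 3)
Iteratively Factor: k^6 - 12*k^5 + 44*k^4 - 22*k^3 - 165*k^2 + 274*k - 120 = (k - 4)*(k^5 - 8*k^4 + 12*k^3 + 26*k^2 - 61*k + 30) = (k - 5)*(k - 4)*(k^4 - 3*k^3 - 3*k^2 + 11*k - 6) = (k - 5)*(k - 4)*(k - 1)*(k^3 - 2*k^2 - 5*k + 6) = (k - 5)*(k - 4)*(k - 1)*(k + 2)*(k^2 - 4*k + 3) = (k - 5)*(k - 4)*(k - 1)^2*(k + 2)*(k - 3)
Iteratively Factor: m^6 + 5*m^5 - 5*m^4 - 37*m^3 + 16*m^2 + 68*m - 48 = (m - 1)*(m^5 + 6*m^4 + m^3 - 36*m^2 - 20*m + 48) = (m - 1)*(m + 3)*(m^4 + 3*m^3 - 8*m^2 - 12*m + 16) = (m - 1)^2*(m + 3)*(m^3 + 4*m^2 - 4*m - 16) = (m - 1)^2*(m + 2)*(m + 3)*(m^2 + 2*m - 8) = (m - 1)^2*(m + 2)*(m + 3)*(m + 4)*(m - 2)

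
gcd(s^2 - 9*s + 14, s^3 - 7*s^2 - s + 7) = s - 7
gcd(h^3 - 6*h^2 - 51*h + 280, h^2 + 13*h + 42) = h + 7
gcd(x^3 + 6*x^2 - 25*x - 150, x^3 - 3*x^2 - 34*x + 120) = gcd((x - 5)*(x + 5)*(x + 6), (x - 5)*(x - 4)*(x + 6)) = x^2 + x - 30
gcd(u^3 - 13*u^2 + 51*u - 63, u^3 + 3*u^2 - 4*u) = 1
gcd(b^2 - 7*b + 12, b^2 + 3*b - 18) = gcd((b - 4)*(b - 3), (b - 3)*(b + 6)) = b - 3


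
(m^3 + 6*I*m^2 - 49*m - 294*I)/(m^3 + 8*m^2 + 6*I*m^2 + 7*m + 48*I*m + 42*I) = (m - 7)/(m + 1)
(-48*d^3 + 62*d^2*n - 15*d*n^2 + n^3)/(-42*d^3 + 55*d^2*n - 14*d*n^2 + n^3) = (8*d - n)/(7*d - n)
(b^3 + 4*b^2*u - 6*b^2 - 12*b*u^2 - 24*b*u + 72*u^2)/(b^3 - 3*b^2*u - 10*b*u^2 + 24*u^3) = (-b^2 - 6*b*u + 6*b + 36*u)/(-b^2 + b*u + 12*u^2)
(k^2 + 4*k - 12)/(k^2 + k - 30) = (k - 2)/(k - 5)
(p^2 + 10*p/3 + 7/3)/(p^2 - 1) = (p + 7/3)/(p - 1)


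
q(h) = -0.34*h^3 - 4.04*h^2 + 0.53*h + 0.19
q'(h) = -1.02*h^2 - 8.08*h + 0.53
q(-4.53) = -53.51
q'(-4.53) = 16.20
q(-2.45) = -20.36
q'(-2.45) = 14.20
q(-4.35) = -50.58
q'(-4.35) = 16.38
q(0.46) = -0.45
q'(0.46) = -3.40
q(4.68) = -120.67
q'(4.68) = -59.62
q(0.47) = -0.49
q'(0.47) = -3.49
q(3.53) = -63.24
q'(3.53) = -40.70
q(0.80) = -2.15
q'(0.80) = -6.59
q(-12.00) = -0.41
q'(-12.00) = -49.39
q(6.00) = -215.51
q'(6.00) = -84.67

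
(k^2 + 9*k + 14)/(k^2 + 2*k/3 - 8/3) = 3*(k + 7)/(3*k - 4)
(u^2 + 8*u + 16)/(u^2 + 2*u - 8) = (u + 4)/(u - 2)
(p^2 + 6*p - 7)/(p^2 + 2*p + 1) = (p^2 + 6*p - 7)/(p^2 + 2*p + 1)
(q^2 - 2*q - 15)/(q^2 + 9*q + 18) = (q - 5)/(q + 6)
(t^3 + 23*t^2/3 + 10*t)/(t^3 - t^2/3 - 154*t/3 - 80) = t/(t - 8)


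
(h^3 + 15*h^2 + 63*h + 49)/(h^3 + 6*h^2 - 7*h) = (h^2 + 8*h + 7)/(h*(h - 1))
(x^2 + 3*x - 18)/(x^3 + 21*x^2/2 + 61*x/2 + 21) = 2*(x - 3)/(2*x^2 + 9*x + 7)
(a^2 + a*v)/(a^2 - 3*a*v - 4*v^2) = a/(a - 4*v)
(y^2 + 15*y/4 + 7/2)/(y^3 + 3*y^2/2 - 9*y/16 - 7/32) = 8*(y + 2)/(8*y^2 - 2*y - 1)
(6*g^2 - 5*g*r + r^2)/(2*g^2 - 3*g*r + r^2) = (-3*g + r)/(-g + r)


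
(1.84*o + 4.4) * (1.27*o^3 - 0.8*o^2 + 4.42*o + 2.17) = 2.3368*o^4 + 4.116*o^3 + 4.6128*o^2 + 23.4408*o + 9.548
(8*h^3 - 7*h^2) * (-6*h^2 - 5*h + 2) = -48*h^5 + 2*h^4 + 51*h^3 - 14*h^2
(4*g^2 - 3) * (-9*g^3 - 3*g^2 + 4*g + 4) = -36*g^5 - 12*g^4 + 43*g^3 + 25*g^2 - 12*g - 12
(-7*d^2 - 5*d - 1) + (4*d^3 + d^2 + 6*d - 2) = 4*d^3 - 6*d^2 + d - 3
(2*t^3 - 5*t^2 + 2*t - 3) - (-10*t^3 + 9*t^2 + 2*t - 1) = 12*t^3 - 14*t^2 - 2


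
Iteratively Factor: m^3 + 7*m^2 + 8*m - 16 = (m + 4)*(m^2 + 3*m - 4) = (m + 4)^2*(m - 1)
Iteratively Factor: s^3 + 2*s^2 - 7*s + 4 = (s + 4)*(s^2 - 2*s + 1) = (s - 1)*(s + 4)*(s - 1)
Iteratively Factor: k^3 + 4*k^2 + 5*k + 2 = (k + 2)*(k^2 + 2*k + 1) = (k + 1)*(k + 2)*(k + 1)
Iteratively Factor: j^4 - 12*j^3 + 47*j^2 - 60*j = (j - 4)*(j^3 - 8*j^2 + 15*j) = j*(j - 4)*(j^2 - 8*j + 15) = j*(j - 5)*(j - 4)*(j - 3)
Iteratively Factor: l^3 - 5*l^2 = (l - 5)*(l^2) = l*(l - 5)*(l)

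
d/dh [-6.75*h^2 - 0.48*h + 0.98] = -13.5*h - 0.48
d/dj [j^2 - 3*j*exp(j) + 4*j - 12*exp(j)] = -3*j*exp(j) + 2*j - 15*exp(j) + 4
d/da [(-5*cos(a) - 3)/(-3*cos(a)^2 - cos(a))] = 3*(5*sin(a) + sin(a)/cos(a)^2 + 6*tan(a))/(3*cos(a) + 1)^2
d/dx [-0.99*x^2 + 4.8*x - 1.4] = 4.8 - 1.98*x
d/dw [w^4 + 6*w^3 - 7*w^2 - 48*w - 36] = 4*w^3 + 18*w^2 - 14*w - 48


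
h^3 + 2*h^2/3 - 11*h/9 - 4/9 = (h - 1)*(h + 1/3)*(h + 4/3)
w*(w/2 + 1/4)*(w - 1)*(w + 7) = w^4/2 + 13*w^3/4 - 2*w^2 - 7*w/4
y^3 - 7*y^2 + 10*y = y*(y - 5)*(y - 2)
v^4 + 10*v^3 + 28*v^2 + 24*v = v*(v + 2)^2*(v + 6)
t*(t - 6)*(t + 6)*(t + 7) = t^4 + 7*t^3 - 36*t^2 - 252*t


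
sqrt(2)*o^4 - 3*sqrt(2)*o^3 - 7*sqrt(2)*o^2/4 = o^2*(o - 7/2)*(sqrt(2)*o + sqrt(2)/2)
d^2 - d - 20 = (d - 5)*(d + 4)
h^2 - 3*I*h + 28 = (h - 7*I)*(h + 4*I)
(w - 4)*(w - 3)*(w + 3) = w^3 - 4*w^2 - 9*w + 36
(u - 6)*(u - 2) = u^2 - 8*u + 12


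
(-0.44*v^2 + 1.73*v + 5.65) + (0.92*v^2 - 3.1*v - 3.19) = 0.48*v^2 - 1.37*v + 2.46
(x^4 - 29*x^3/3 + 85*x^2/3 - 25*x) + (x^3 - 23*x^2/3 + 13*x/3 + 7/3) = x^4 - 26*x^3/3 + 62*x^2/3 - 62*x/3 + 7/3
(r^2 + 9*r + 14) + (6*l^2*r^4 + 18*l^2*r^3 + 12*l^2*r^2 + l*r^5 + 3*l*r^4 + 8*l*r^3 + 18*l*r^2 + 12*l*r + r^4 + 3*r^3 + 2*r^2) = 6*l^2*r^4 + 18*l^2*r^3 + 12*l^2*r^2 + l*r^5 + 3*l*r^4 + 8*l*r^3 + 18*l*r^2 + 12*l*r + r^4 + 3*r^3 + 3*r^2 + 9*r + 14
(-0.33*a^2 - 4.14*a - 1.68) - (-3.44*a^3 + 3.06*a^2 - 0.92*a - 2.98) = 3.44*a^3 - 3.39*a^2 - 3.22*a + 1.3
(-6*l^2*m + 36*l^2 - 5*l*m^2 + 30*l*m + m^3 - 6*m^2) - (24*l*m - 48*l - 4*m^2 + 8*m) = -6*l^2*m + 36*l^2 - 5*l*m^2 + 6*l*m + 48*l + m^3 - 2*m^2 - 8*m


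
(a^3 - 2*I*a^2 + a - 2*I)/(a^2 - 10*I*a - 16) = (a^2 + 1)/(a - 8*I)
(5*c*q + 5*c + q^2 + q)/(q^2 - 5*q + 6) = (5*c*q + 5*c + q^2 + q)/(q^2 - 5*q + 6)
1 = 1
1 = 1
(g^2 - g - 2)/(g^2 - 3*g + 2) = (g + 1)/(g - 1)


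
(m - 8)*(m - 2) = m^2 - 10*m + 16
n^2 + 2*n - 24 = (n - 4)*(n + 6)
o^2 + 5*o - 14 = (o - 2)*(o + 7)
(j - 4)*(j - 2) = j^2 - 6*j + 8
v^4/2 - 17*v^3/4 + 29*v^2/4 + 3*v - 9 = (v/2 + 1/2)*(v - 6)*(v - 2)*(v - 3/2)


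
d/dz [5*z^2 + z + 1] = 10*z + 1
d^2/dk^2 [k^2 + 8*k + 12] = 2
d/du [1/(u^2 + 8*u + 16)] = 2*(-u - 4)/(u^2 + 8*u + 16)^2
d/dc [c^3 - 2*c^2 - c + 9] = 3*c^2 - 4*c - 1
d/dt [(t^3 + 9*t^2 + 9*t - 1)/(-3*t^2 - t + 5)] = (-3*t^4 - 2*t^3 + 33*t^2 + 84*t + 44)/(9*t^4 + 6*t^3 - 29*t^2 - 10*t + 25)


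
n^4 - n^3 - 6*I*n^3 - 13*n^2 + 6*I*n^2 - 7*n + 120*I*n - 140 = (n - 5)*(n + 4)*(n - 7*I)*(n + I)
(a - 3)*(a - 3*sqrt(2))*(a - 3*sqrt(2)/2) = a^3 - 9*sqrt(2)*a^2/2 - 3*a^2 + 9*a + 27*sqrt(2)*a/2 - 27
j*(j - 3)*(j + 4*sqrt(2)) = j^3 - 3*j^2 + 4*sqrt(2)*j^2 - 12*sqrt(2)*j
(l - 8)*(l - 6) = l^2 - 14*l + 48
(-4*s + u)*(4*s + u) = -16*s^2 + u^2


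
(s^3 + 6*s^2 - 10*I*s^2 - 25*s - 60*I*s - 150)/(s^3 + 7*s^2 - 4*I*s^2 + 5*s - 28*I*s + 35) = (s^2 + s*(6 - 5*I) - 30*I)/(s^2 + s*(7 + I) + 7*I)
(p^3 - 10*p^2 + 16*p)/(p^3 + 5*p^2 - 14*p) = (p - 8)/(p + 7)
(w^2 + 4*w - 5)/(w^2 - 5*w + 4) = (w + 5)/(w - 4)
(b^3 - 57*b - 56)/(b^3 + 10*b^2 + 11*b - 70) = (b^2 - 7*b - 8)/(b^2 + 3*b - 10)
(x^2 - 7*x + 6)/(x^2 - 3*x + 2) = (x - 6)/(x - 2)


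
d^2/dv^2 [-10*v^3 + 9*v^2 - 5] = 18 - 60*v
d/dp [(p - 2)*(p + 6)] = 2*p + 4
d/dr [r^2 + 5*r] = 2*r + 5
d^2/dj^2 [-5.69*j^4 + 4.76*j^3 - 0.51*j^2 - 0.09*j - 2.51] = -68.28*j^2 + 28.56*j - 1.02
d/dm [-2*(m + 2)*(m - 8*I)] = -4*m - 4 + 16*I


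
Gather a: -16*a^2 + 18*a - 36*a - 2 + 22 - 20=-16*a^2 - 18*a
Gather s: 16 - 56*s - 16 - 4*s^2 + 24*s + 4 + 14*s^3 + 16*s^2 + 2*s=14*s^3 + 12*s^2 - 30*s + 4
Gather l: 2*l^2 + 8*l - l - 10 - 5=2*l^2 + 7*l - 15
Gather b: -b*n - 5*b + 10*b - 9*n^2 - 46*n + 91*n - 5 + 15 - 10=b*(5 - n) - 9*n^2 + 45*n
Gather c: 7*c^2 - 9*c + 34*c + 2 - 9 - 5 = 7*c^2 + 25*c - 12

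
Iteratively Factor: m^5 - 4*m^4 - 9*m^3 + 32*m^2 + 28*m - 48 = (m - 4)*(m^4 - 9*m^2 - 4*m + 12) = (m - 4)*(m + 2)*(m^3 - 2*m^2 - 5*m + 6) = (m - 4)*(m - 1)*(m + 2)*(m^2 - m - 6) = (m - 4)*(m - 1)*(m + 2)^2*(m - 3)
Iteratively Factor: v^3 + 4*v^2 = (v + 4)*(v^2) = v*(v + 4)*(v)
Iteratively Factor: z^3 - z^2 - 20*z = (z - 5)*(z^2 + 4*z) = (z - 5)*(z + 4)*(z)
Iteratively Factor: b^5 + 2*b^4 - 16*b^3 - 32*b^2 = (b)*(b^4 + 2*b^3 - 16*b^2 - 32*b) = b*(b - 4)*(b^3 + 6*b^2 + 8*b) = b*(b - 4)*(b + 2)*(b^2 + 4*b) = b^2*(b - 4)*(b + 2)*(b + 4)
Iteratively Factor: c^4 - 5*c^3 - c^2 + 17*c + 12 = (c + 1)*(c^3 - 6*c^2 + 5*c + 12) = (c - 4)*(c + 1)*(c^2 - 2*c - 3) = (c - 4)*(c + 1)^2*(c - 3)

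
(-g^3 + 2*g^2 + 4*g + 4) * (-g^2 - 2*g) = g^5 - 8*g^3 - 12*g^2 - 8*g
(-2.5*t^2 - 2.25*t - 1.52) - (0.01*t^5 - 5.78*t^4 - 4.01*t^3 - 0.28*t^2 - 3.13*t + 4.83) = -0.01*t^5 + 5.78*t^4 + 4.01*t^3 - 2.22*t^2 + 0.88*t - 6.35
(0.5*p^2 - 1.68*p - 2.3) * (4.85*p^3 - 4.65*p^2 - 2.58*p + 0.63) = 2.425*p^5 - 10.473*p^4 - 4.633*p^3 + 15.3444*p^2 + 4.8756*p - 1.449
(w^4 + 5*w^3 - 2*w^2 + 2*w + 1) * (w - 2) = w^5 + 3*w^4 - 12*w^3 + 6*w^2 - 3*w - 2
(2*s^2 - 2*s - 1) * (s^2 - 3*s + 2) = 2*s^4 - 8*s^3 + 9*s^2 - s - 2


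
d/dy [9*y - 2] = 9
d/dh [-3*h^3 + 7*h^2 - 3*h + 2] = -9*h^2 + 14*h - 3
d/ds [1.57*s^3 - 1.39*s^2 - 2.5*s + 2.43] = 4.71*s^2 - 2.78*s - 2.5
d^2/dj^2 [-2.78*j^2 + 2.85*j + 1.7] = -5.56000000000000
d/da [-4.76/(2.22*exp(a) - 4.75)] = 10.5672*exp(a)/(2.22*exp(a) - 4.75)^2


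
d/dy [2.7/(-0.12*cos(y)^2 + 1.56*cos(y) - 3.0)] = (4.212 - 0.648*cos(y))*sin(y)/(0.12*cos(y)^2 - 1.56*cos(y) + 3.0)^2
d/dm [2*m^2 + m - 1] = 4*m + 1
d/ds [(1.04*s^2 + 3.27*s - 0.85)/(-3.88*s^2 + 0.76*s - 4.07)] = (13.478*s^2 - 15.0616*s - 12.6629)/(15.0544*s^4 - 5.8976*s^3 + 32.1608*s^2 - 6.1864*s + 16.5649)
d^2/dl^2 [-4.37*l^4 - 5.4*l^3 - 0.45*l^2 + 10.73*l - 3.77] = -52.44*l^2 - 32.4*l - 0.9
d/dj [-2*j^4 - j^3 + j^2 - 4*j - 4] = -8*j^3 - 3*j^2 + 2*j - 4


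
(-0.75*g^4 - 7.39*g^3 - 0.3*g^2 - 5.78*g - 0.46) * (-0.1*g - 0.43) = 0.075*g^5 + 1.0615*g^4 + 3.2077*g^3 + 0.707*g^2 + 2.5314*g + 0.1978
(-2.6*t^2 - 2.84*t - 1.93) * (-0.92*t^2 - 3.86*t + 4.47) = 2.392*t^4 + 12.6488*t^3 + 1.116*t^2 - 5.245*t - 8.6271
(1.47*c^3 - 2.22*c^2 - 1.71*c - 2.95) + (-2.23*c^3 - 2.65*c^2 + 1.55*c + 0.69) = -0.76*c^3 - 4.87*c^2 - 0.16*c - 2.26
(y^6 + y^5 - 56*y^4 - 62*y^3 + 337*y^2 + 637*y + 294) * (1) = y^6 + y^5 - 56*y^4 - 62*y^3 + 337*y^2 + 637*y + 294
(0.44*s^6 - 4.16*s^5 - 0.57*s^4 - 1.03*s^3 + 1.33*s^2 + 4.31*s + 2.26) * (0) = 0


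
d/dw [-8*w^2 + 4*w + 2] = 4 - 16*w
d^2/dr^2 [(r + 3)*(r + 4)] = 2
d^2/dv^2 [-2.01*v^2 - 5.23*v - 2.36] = -4.02000000000000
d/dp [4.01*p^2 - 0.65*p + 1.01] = 8.02*p - 0.65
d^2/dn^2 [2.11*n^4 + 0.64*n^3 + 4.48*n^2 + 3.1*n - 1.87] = 25.32*n^2 + 3.84*n + 8.96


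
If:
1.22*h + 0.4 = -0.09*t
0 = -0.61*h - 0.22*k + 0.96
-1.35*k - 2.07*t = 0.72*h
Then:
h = -0.11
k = 4.66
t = -3.00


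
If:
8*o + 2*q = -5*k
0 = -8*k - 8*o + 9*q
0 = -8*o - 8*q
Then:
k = 0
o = 0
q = 0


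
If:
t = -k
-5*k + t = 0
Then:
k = 0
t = 0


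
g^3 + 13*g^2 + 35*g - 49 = (g - 1)*(g + 7)^2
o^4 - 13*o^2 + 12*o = o*(o - 3)*(o - 1)*(o + 4)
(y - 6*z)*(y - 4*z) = y^2 - 10*y*z + 24*z^2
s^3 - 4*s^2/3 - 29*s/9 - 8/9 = (s - 8/3)*(s + 1/3)*(s + 1)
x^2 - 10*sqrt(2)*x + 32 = (x - 8*sqrt(2))*(x - 2*sqrt(2))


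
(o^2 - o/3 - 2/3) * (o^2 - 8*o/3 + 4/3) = o^4 - 3*o^3 + 14*o^2/9 + 4*o/3 - 8/9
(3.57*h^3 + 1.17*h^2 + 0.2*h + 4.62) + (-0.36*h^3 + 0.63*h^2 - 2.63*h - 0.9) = 3.21*h^3 + 1.8*h^2 - 2.43*h + 3.72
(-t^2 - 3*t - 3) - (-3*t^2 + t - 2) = 2*t^2 - 4*t - 1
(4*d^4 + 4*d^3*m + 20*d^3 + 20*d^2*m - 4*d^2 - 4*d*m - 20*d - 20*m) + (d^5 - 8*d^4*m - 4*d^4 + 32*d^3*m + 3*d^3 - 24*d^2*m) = d^5 - 8*d^4*m + 36*d^3*m + 23*d^3 - 4*d^2*m - 4*d^2 - 4*d*m - 20*d - 20*m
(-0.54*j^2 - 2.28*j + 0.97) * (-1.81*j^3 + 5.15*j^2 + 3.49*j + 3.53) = 0.9774*j^5 + 1.3458*j^4 - 15.3823*j^3 - 4.8679*j^2 - 4.6631*j + 3.4241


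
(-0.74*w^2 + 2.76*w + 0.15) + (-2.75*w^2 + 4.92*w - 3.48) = -3.49*w^2 + 7.68*w - 3.33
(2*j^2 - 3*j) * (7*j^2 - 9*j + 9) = 14*j^4 - 39*j^3 + 45*j^2 - 27*j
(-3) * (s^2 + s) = -3*s^2 - 3*s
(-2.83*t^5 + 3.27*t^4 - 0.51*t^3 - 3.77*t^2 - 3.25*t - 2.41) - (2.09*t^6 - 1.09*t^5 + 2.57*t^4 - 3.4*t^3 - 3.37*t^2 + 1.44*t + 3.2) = -2.09*t^6 - 1.74*t^5 + 0.7*t^4 + 2.89*t^3 - 0.4*t^2 - 4.69*t - 5.61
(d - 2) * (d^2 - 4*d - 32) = d^3 - 6*d^2 - 24*d + 64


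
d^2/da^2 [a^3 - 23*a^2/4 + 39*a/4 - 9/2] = 6*a - 23/2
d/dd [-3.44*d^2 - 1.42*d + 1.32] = -6.88*d - 1.42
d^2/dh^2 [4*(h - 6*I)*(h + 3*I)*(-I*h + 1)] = -24*I*h - 16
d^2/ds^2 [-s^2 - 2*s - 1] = -2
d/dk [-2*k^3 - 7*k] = -6*k^2 - 7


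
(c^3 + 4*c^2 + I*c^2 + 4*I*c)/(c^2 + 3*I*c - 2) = c*(c + 4)/(c + 2*I)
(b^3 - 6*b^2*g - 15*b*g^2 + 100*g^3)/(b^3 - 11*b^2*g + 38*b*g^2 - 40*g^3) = (b^2 - b*g - 20*g^2)/(b^2 - 6*b*g + 8*g^2)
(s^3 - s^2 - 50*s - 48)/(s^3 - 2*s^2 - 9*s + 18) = (s^3 - s^2 - 50*s - 48)/(s^3 - 2*s^2 - 9*s + 18)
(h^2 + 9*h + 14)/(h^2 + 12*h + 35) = (h + 2)/(h + 5)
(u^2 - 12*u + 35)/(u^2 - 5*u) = (u - 7)/u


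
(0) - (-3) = 3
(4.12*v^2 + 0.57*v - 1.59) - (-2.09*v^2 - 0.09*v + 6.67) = 6.21*v^2 + 0.66*v - 8.26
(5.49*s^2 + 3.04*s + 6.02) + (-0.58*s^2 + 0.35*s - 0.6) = 4.91*s^2 + 3.39*s + 5.42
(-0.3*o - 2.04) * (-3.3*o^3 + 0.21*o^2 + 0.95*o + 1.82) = 0.99*o^4 + 6.669*o^3 - 0.7134*o^2 - 2.484*o - 3.7128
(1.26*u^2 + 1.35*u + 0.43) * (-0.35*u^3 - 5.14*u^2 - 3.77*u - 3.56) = -0.441*u^5 - 6.9489*u^4 - 11.8397*u^3 - 11.7853*u^2 - 6.4271*u - 1.5308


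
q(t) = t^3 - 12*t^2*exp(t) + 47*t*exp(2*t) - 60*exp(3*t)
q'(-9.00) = 242.91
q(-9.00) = -729.12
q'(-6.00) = 107.28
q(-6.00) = -217.07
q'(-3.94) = 44.66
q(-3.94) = -64.86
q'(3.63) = -9111774.83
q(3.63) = -2981502.23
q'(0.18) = -222.80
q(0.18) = -91.29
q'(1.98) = -56832.58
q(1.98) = -18247.39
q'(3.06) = -1597926.22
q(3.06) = -519018.31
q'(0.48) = -541.53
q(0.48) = -198.68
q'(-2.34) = 13.74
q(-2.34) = -20.22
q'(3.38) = -4252315.91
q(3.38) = -1387136.56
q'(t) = -12*t^2*exp(t) + 3*t^2 + 94*t*exp(2*t) - 24*t*exp(t) - 180*exp(3*t) + 47*exp(2*t)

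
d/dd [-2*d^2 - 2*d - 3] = -4*d - 2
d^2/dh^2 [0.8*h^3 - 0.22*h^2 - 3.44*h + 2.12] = 4.8*h - 0.44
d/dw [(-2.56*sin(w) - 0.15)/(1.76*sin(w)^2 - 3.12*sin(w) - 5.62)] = (4.5056*sin(w)^2 + 0.528*sin(w) + 13.9192)*cos(w)/(3.0976*sin(w)^4 - 10.9824*sin(w)^3 - 10.048*sin(w)^2 + 35.0688*sin(w) + 31.5844)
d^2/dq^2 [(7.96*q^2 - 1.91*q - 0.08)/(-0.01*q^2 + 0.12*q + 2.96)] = (-0.018722*q^3 - 1.413648*q^2 + 0.33864*q - 140.834496)/(1.0e-6*q^6 - 3.6e-5*q^5 - 0.000456*q^4 + 0.019584*q^3 + 0.134976*q^2 - 3.154176*q - 25.934336)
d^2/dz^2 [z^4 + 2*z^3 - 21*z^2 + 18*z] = 12*z^2 + 12*z - 42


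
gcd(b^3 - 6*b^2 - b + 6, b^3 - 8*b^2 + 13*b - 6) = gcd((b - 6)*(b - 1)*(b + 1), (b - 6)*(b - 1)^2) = b^2 - 7*b + 6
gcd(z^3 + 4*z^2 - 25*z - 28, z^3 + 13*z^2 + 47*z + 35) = z^2 + 8*z + 7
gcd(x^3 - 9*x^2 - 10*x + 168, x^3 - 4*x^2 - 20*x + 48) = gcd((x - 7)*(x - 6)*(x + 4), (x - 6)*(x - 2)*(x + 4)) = x^2 - 2*x - 24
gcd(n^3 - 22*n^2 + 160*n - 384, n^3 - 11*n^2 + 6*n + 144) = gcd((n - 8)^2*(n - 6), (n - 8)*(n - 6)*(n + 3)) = n^2 - 14*n + 48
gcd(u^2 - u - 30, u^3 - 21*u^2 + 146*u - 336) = u - 6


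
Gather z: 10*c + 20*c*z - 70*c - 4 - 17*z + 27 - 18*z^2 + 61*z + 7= -60*c - 18*z^2 + z*(20*c + 44) + 30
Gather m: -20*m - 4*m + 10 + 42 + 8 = 60 - 24*m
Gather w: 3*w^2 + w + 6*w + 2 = 3*w^2 + 7*w + 2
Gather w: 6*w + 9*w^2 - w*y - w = 9*w^2 + w*(5 - y)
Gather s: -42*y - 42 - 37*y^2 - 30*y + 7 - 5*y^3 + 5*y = -5*y^3 - 37*y^2 - 67*y - 35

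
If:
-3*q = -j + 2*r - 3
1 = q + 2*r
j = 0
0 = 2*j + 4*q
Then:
No Solution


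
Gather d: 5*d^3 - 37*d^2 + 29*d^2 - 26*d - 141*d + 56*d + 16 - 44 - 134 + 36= 5*d^3 - 8*d^2 - 111*d - 126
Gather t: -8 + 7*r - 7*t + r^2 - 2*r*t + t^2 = r^2 + 7*r + t^2 + t*(-2*r - 7) - 8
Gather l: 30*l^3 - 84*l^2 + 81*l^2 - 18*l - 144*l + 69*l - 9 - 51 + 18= 30*l^3 - 3*l^2 - 93*l - 42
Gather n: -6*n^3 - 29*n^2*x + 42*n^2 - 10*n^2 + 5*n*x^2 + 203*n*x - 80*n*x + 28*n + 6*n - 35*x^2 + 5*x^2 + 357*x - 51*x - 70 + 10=-6*n^3 + n^2*(32 - 29*x) + n*(5*x^2 + 123*x + 34) - 30*x^2 + 306*x - 60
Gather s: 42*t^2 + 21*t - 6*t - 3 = 42*t^2 + 15*t - 3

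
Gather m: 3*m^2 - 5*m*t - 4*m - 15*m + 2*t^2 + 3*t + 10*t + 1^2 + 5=3*m^2 + m*(-5*t - 19) + 2*t^2 + 13*t + 6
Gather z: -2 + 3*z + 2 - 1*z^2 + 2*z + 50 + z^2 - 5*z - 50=0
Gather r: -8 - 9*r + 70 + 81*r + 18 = 72*r + 80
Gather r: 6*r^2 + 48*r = 6*r^2 + 48*r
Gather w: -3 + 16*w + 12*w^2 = 12*w^2 + 16*w - 3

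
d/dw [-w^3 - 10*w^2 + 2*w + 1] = -3*w^2 - 20*w + 2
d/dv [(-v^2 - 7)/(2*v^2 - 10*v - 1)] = 10*(v^2 + 3*v - 7)/(4*v^4 - 40*v^3 + 96*v^2 + 20*v + 1)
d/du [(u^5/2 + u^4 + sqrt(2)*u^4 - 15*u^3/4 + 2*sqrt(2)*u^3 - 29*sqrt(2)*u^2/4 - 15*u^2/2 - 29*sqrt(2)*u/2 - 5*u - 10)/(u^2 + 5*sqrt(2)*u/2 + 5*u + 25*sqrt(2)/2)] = (12*u^6 + 56*sqrt(2)*u^5 + 96*u^5 + 210*u^4 + 446*sqrt(2)*u^4 + 410*sqrt(2)*u^3 + 660*u^3 - 1449*sqrt(2)*u^2 + 650*u^2 - 2740*u - 1500*sqrt(2)*u - 2500 - 300*sqrt(2))/(4*(2*u^4 + 10*sqrt(2)*u^3 + 20*u^3 + 75*u^2 + 100*sqrt(2)*u^2 + 250*u + 250*sqrt(2)*u + 625))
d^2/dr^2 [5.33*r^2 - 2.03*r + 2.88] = 10.6600000000000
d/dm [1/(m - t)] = -1/(m - t)^2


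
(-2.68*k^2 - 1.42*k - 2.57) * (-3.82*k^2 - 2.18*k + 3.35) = 10.2376*k^4 + 11.2668*k^3 + 3.935*k^2 + 0.8456*k - 8.6095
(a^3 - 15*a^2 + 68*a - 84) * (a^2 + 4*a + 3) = a^5 - 11*a^4 + 11*a^3 + 143*a^2 - 132*a - 252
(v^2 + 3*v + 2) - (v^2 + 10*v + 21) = -7*v - 19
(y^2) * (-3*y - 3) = -3*y^3 - 3*y^2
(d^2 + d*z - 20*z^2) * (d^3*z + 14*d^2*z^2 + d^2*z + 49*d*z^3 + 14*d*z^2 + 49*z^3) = d^5*z + 15*d^4*z^2 + d^4*z + 43*d^3*z^3 + 15*d^3*z^2 - 231*d^2*z^4 + 43*d^2*z^3 - 980*d*z^5 - 231*d*z^4 - 980*z^5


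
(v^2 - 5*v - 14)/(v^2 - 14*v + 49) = (v + 2)/(v - 7)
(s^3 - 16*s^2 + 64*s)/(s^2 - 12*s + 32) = s*(s - 8)/(s - 4)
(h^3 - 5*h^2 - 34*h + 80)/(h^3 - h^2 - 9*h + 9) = (h^3 - 5*h^2 - 34*h + 80)/(h^3 - h^2 - 9*h + 9)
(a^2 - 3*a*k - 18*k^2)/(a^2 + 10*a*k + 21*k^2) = (a - 6*k)/(a + 7*k)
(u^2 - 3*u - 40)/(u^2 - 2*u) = (u^2 - 3*u - 40)/(u*(u - 2))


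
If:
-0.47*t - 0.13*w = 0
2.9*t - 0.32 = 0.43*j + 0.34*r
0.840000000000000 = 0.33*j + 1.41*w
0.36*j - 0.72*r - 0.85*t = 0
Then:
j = -2.24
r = -0.75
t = -0.31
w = 1.12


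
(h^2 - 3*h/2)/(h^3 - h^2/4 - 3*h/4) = 2*(3 - 2*h)/(-4*h^2 + h + 3)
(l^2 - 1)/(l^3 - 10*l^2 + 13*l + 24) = (l - 1)/(l^2 - 11*l + 24)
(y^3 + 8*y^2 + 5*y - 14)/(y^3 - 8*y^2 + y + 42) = (y^2 + 6*y - 7)/(y^2 - 10*y + 21)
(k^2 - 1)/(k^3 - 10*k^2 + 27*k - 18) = (k + 1)/(k^2 - 9*k + 18)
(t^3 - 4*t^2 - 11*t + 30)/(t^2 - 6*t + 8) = (t^2 - 2*t - 15)/(t - 4)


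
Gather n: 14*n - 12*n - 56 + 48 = 2*n - 8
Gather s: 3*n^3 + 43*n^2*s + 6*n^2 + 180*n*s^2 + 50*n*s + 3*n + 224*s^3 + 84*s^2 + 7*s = 3*n^3 + 6*n^2 + 3*n + 224*s^3 + s^2*(180*n + 84) + s*(43*n^2 + 50*n + 7)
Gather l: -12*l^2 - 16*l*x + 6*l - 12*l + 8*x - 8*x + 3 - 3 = -12*l^2 + l*(-16*x - 6)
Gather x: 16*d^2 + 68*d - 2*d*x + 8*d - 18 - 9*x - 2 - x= 16*d^2 + 76*d + x*(-2*d - 10) - 20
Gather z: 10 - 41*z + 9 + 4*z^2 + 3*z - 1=4*z^2 - 38*z + 18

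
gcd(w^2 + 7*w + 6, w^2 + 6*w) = w + 6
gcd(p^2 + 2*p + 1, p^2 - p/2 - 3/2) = p + 1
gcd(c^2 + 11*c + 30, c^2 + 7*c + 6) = c + 6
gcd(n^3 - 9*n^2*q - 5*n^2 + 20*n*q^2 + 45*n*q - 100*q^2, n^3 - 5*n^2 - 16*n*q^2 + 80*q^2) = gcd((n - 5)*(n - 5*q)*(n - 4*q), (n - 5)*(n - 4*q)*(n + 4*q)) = -n^2 + 4*n*q + 5*n - 20*q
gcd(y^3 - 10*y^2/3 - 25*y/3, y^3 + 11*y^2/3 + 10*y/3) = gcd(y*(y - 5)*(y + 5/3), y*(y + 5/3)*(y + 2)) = y^2 + 5*y/3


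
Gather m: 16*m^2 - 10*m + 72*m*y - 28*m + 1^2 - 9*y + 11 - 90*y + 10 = 16*m^2 + m*(72*y - 38) - 99*y + 22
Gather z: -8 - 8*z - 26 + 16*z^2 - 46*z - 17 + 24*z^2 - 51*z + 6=40*z^2 - 105*z - 45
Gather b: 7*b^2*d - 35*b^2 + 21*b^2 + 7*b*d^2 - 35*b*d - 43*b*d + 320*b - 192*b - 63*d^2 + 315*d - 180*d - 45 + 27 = b^2*(7*d - 14) + b*(7*d^2 - 78*d + 128) - 63*d^2 + 135*d - 18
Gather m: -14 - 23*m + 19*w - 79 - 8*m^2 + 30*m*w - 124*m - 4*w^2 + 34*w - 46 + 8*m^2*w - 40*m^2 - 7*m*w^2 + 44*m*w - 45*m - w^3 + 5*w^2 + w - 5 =m^2*(8*w - 48) + m*(-7*w^2 + 74*w - 192) - w^3 + w^2 + 54*w - 144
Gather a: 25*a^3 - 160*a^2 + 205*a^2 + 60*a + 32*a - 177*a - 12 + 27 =25*a^3 + 45*a^2 - 85*a + 15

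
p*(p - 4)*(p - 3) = p^3 - 7*p^2 + 12*p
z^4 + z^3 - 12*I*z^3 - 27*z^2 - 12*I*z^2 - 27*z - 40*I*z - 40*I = (z - 8*I)*(z - 5*I)*(-I*z + 1)*(I*z + I)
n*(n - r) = n^2 - n*r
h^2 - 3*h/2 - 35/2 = (h - 5)*(h + 7/2)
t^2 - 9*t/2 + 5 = (t - 5/2)*(t - 2)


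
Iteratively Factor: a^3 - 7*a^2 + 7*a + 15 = (a - 5)*(a^2 - 2*a - 3) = (a - 5)*(a + 1)*(a - 3)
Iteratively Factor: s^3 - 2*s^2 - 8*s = (s - 4)*(s^2 + 2*s) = (s - 4)*(s + 2)*(s)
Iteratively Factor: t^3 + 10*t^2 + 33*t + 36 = (t + 3)*(t^2 + 7*t + 12) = (t + 3)^2*(t + 4)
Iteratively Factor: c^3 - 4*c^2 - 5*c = (c + 1)*(c^2 - 5*c) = (c - 5)*(c + 1)*(c)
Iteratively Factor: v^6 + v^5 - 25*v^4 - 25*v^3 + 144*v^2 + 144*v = (v + 3)*(v^5 - 2*v^4 - 19*v^3 + 32*v^2 + 48*v) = (v - 4)*(v + 3)*(v^4 + 2*v^3 - 11*v^2 - 12*v) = (v - 4)*(v - 3)*(v + 3)*(v^3 + 5*v^2 + 4*v) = (v - 4)*(v - 3)*(v + 3)*(v + 4)*(v^2 + v) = v*(v - 4)*(v - 3)*(v + 3)*(v + 4)*(v + 1)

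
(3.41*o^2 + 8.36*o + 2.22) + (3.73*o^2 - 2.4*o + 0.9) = 7.14*o^2 + 5.96*o + 3.12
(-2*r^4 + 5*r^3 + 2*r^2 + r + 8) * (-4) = 8*r^4 - 20*r^3 - 8*r^2 - 4*r - 32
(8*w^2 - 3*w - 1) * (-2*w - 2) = -16*w^3 - 10*w^2 + 8*w + 2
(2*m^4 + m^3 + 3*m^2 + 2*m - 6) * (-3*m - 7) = -6*m^5 - 17*m^4 - 16*m^3 - 27*m^2 + 4*m + 42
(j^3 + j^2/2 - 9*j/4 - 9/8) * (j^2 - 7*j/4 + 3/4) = j^5 - 5*j^4/4 - 19*j^3/8 + 51*j^2/16 + 9*j/32 - 27/32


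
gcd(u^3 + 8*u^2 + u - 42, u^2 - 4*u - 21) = u + 3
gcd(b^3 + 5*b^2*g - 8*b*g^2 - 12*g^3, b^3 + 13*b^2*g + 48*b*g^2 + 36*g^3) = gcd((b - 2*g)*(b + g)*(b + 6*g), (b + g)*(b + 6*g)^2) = b^2 + 7*b*g + 6*g^2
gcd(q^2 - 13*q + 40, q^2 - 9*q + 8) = q - 8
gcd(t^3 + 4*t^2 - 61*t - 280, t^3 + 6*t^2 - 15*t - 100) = t + 5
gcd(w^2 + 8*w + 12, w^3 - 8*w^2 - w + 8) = 1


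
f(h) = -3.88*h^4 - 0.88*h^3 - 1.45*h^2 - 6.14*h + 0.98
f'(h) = -15.52*h^3 - 2.64*h^2 - 2.9*h - 6.14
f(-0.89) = 3.48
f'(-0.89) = 5.29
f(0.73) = -5.72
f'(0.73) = -15.70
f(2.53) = -197.06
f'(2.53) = -281.71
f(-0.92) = 3.31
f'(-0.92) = 6.38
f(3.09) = -411.53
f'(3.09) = -498.20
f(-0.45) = 3.37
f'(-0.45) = -3.96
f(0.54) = -3.23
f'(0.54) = -10.92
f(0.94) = -9.83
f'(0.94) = -24.09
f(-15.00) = -193688.17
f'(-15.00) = 51823.36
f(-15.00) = -193688.17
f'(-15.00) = 51823.36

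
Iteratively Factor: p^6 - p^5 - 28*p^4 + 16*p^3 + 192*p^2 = (p)*(p^5 - p^4 - 28*p^3 + 16*p^2 + 192*p) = p*(p - 4)*(p^4 + 3*p^3 - 16*p^2 - 48*p) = p*(p - 4)*(p + 3)*(p^3 - 16*p) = p^2*(p - 4)*(p + 3)*(p^2 - 16) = p^2*(p - 4)*(p + 3)*(p + 4)*(p - 4)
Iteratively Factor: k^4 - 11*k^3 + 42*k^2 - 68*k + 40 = (k - 2)*(k^3 - 9*k^2 + 24*k - 20) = (k - 2)^2*(k^2 - 7*k + 10) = (k - 2)^3*(k - 5)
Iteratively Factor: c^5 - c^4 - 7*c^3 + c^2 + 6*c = (c + 2)*(c^4 - 3*c^3 - c^2 + 3*c) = (c + 1)*(c + 2)*(c^3 - 4*c^2 + 3*c) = (c - 1)*(c + 1)*(c + 2)*(c^2 - 3*c) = (c - 3)*(c - 1)*(c + 1)*(c + 2)*(c)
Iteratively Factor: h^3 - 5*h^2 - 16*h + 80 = (h + 4)*(h^2 - 9*h + 20) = (h - 4)*(h + 4)*(h - 5)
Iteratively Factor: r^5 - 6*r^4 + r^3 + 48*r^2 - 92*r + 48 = (r - 2)*(r^4 - 4*r^3 - 7*r^2 + 34*r - 24) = (r - 2)^2*(r^3 - 2*r^2 - 11*r + 12) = (r - 2)^2*(r - 1)*(r^2 - r - 12) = (r - 2)^2*(r - 1)*(r + 3)*(r - 4)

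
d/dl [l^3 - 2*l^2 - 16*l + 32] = 3*l^2 - 4*l - 16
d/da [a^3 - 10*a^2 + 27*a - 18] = 3*a^2 - 20*a + 27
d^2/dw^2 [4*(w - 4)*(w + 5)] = 8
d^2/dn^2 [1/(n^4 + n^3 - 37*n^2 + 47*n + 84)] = 2*((-6*n^2 - 3*n + 37)*(n^4 + n^3 - 37*n^2 + 47*n + 84) + (4*n^3 + 3*n^2 - 74*n + 47)^2)/(n^4 + n^3 - 37*n^2 + 47*n + 84)^3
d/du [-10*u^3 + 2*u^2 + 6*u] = -30*u^2 + 4*u + 6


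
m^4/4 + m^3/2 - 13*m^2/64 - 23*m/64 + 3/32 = (m/4 + 1/2)*(m - 3/4)*(m - 1/4)*(m + 1)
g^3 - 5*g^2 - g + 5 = (g - 5)*(g - 1)*(g + 1)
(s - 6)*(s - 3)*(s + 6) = s^3 - 3*s^2 - 36*s + 108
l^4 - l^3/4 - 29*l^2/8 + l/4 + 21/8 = (l - 7/4)*(l - 1)*(l + 1)*(l + 3/2)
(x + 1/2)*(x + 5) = x^2 + 11*x/2 + 5/2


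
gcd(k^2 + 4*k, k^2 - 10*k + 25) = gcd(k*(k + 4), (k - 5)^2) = 1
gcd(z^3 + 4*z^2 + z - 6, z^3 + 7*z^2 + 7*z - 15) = z^2 + 2*z - 3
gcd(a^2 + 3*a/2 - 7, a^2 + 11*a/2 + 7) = a + 7/2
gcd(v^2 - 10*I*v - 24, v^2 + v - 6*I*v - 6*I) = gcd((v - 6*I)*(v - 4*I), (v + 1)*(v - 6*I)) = v - 6*I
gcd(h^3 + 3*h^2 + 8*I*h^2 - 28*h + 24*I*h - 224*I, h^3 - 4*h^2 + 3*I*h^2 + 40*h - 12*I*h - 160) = h^2 + h*(-4 + 8*I) - 32*I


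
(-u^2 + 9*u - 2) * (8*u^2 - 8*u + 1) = -8*u^4 + 80*u^3 - 89*u^2 + 25*u - 2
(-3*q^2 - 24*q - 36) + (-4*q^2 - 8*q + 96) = -7*q^2 - 32*q + 60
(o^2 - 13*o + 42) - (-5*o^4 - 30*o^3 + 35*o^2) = 5*o^4 + 30*o^3 - 34*o^2 - 13*o + 42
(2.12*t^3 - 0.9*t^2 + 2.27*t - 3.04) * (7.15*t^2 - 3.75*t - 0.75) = 15.158*t^5 - 14.385*t^4 + 18.0155*t^3 - 29.5735*t^2 + 9.6975*t + 2.28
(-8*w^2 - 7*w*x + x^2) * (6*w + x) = -48*w^3 - 50*w^2*x - w*x^2 + x^3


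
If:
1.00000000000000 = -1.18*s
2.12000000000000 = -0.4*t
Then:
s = -0.85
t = -5.30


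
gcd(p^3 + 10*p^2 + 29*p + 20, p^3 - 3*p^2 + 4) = p + 1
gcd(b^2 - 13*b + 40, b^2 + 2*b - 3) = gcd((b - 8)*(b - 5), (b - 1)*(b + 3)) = 1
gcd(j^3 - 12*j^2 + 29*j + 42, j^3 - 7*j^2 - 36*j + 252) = j^2 - 13*j + 42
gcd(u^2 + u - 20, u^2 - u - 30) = u + 5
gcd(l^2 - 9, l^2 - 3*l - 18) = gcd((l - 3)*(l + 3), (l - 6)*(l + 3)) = l + 3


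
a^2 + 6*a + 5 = (a + 1)*(a + 5)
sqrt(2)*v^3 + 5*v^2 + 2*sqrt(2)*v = v*(v + 2*sqrt(2))*(sqrt(2)*v + 1)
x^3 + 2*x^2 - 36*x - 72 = (x - 6)*(x + 2)*(x + 6)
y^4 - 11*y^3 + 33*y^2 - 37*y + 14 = (y - 7)*(y - 2)*(y - 1)^2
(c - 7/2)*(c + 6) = c^2 + 5*c/2 - 21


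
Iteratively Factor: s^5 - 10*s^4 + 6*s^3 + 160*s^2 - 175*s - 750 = (s - 5)*(s^4 - 5*s^3 - 19*s^2 + 65*s + 150) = (s - 5)*(s + 3)*(s^3 - 8*s^2 + 5*s + 50) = (s - 5)^2*(s + 3)*(s^2 - 3*s - 10) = (s - 5)^3*(s + 3)*(s + 2)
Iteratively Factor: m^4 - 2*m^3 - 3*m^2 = (m + 1)*(m^3 - 3*m^2) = (m - 3)*(m + 1)*(m^2) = m*(m - 3)*(m + 1)*(m)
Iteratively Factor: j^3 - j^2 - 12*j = (j)*(j^2 - j - 12) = j*(j + 3)*(j - 4)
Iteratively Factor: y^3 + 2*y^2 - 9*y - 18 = (y + 2)*(y^2 - 9) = (y - 3)*(y + 2)*(y + 3)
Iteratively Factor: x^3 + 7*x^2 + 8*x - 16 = (x + 4)*(x^2 + 3*x - 4) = (x - 1)*(x + 4)*(x + 4)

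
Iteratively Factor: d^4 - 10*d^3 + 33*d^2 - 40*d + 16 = (d - 4)*(d^3 - 6*d^2 + 9*d - 4) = (d - 4)^2*(d^2 - 2*d + 1) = (d - 4)^2*(d - 1)*(d - 1)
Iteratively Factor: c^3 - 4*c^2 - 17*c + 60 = (c + 4)*(c^2 - 8*c + 15) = (c - 5)*(c + 4)*(c - 3)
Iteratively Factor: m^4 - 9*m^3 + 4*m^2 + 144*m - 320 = (m - 4)*(m^3 - 5*m^2 - 16*m + 80) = (m - 4)^2*(m^2 - m - 20) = (m - 5)*(m - 4)^2*(m + 4)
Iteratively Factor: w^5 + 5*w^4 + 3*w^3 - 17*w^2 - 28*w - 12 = (w + 2)*(w^4 + 3*w^3 - 3*w^2 - 11*w - 6) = (w - 2)*(w + 2)*(w^3 + 5*w^2 + 7*w + 3) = (w - 2)*(w + 1)*(w + 2)*(w^2 + 4*w + 3) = (w - 2)*(w + 1)*(w + 2)*(w + 3)*(w + 1)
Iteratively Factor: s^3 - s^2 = (s - 1)*(s^2) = s*(s - 1)*(s)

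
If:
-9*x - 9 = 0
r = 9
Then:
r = 9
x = -1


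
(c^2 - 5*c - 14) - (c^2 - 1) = -5*c - 13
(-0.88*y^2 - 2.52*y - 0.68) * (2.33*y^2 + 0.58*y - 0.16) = -2.0504*y^4 - 6.382*y^3 - 2.9052*y^2 + 0.00879999999999997*y + 0.1088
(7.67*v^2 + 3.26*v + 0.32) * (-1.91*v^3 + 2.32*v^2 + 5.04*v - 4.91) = -14.6497*v^5 + 11.5678*v^4 + 45.6088*v^3 - 20.4869*v^2 - 14.3938*v - 1.5712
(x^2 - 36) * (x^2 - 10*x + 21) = x^4 - 10*x^3 - 15*x^2 + 360*x - 756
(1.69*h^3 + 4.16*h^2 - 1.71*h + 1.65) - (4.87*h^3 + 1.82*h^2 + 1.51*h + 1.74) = -3.18*h^3 + 2.34*h^2 - 3.22*h - 0.0900000000000001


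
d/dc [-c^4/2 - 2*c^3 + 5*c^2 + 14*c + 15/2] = -2*c^3 - 6*c^2 + 10*c + 14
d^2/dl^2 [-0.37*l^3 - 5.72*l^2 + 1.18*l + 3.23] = -2.22*l - 11.44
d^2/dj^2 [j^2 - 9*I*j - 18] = 2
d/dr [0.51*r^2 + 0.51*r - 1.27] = 1.02*r + 0.51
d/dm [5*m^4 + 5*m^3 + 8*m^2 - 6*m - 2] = 20*m^3 + 15*m^2 + 16*m - 6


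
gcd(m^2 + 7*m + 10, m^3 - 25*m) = m + 5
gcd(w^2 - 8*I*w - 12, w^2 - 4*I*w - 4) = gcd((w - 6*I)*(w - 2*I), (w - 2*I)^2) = w - 2*I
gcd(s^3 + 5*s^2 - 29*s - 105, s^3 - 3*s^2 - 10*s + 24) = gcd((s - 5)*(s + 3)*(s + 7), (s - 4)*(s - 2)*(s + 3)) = s + 3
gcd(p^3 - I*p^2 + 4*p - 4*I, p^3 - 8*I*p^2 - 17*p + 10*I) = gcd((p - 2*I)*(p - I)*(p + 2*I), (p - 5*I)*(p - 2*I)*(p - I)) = p^2 - 3*I*p - 2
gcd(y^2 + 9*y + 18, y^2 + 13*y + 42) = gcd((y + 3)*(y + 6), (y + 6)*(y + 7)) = y + 6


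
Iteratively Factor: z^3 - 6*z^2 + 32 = (z - 4)*(z^2 - 2*z - 8) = (z - 4)*(z + 2)*(z - 4)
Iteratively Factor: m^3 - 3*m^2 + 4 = (m - 2)*(m^2 - m - 2) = (m - 2)^2*(m + 1)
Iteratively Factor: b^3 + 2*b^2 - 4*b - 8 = (b + 2)*(b^2 - 4) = (b + 2)^2*(b - 2)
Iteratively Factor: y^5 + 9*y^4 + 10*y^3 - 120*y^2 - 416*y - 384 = (y - 4)*(y^4 + 13*y^3 + 62*y^2 + 128*y + 96) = (y - 4)*(y + 2)*(y^3 + 11*y^2 + 40*y + 48) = (y - 4)*(y + 2)*(y + 4)*(y^2 + 7*y + 12) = (y - 4)*(y + 2)*(y + 3)*(y + 4)*(y + 4)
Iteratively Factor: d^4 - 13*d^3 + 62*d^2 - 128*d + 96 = (d - 4)*(d^3 - 9*d^2 + 26*d - 24) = (d - 4)*(d - 2)*(d^2 - 7*d + 12) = (d - 4)^2*(d - 2)*(d - 3)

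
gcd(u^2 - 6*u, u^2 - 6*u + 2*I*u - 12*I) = u - 6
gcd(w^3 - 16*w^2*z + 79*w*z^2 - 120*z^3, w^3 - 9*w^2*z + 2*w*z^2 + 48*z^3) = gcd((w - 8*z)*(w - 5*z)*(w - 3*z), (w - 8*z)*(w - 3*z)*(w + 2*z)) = w^2 - 11*w*z + 24*z^2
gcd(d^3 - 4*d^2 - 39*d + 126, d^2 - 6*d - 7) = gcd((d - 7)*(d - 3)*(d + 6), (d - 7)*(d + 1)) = d - 7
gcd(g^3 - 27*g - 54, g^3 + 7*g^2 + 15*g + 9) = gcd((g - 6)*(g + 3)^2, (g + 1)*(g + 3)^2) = g^2 + 6*g + 9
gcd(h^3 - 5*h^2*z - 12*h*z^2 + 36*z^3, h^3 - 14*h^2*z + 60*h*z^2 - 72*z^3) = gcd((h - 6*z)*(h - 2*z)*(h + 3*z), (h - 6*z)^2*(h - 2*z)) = h^2 - 8*h*z + 12*z^2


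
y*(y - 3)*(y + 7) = y^3 + 4*y^2 - 21*y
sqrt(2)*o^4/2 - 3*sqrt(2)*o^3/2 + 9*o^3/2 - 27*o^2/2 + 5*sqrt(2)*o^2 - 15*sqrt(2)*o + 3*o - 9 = (o - 3)*(o + sqrt(2)/2)*(o + 3*sqrt(2))*(sqrt(2)*o/2 + 1)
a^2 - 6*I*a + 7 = (a - 7*I)*(a + I)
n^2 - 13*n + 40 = (n - 8)*(n - 5)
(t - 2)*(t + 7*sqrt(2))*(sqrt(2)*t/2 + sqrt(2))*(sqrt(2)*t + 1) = t^4 + 15*sqrt(2)*t^3/2 + 3*t^2 - 30*sqrt(2)*t - 28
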